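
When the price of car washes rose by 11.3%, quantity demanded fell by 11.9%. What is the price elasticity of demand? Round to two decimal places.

ε = %ΔQ / %ΔP = (-11.9)/(11.3) = -1.053.

-1.05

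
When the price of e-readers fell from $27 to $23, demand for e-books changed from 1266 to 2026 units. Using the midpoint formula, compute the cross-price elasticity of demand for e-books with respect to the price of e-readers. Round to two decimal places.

-2.89

ΔQ_x = 2026 − 1266 = 760; ΔP_y = 23 − 27 = -4.
Midpoints: P̄_y = 25.00, Q̄_x = 1646.0.
ε_xy = (ΔQ_x/ΔP_y)(P̄_y/Q̄_x) = (760/-4)(25.00/1646.0).
ε_xy < 0, so the goods are complements.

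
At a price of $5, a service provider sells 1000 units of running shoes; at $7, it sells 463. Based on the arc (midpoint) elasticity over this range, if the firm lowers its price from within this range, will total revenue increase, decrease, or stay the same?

increase

Arc ε = (-537/2)(6.00/731.5) ≈ -2.202.
|ε| = 2.20 > 1, so demand is elastic. A price cut therefore raises total revenue.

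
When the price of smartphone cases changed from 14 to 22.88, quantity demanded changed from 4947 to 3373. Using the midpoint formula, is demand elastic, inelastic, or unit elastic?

Arc ε ≈ -0.786.
|ε| = 0.79 < 1.

inelastic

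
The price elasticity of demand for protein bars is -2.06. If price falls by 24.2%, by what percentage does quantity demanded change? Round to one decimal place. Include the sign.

%ΔQ ≈ ε × %ΔP = (-2.06)(-24.2%) = 49.85%.

49.9%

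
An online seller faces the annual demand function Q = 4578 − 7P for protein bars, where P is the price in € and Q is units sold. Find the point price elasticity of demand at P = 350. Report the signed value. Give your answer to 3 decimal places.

At P = 350, Q = 2128.
dQ/dP = −7.
ε = (dQ/dP)(P/Q) = (-7)(350/2128).
|ε| > 1, so demand is elastic at this price.

-1.151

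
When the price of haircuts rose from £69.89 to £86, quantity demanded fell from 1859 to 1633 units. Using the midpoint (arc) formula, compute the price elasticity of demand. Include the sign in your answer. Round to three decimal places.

-0.626

ΔQ = 1633 − 1859 = -226; ΔP = 86 − 69.89 = 16.11.
Midpoints: P̄ = 77.94, Q̄ = 1746.0.
ε = (ΔQ/ΔP)(P̄/Q̄) = (-226/16.11)(77.94/1746.0).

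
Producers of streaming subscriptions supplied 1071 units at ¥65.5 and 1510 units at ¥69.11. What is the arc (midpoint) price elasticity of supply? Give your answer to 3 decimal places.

ΔQ = 1510 − 1071 = 439; ΔP = 69.11 − 65.5 = 3.61.
Midpoints: P̄ = 67.31, Q̄ = 1290.5.
ε_s = (ΔQ/ΔP)(P̄/Q̄) = (439/3.61)(67.31/1290.5).

6.342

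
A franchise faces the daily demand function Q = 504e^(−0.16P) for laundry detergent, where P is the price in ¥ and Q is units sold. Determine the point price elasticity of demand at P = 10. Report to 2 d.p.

-1.60

At P = 10, Q = 101.756.
dQ/dP = −0.16·504e^(−0.16P) = −0.16Q = -16.281.
ε = (dQ/dP)(P/Q) = (-16.281)(10/101.756).
|ε| > 1, so demand is elastic at this price.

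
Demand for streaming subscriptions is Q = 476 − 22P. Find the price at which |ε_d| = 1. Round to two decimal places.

10.82

For linear demand Q = a − bP, ε = −bP/(a − bP). |ε| = 1 when bP = a − bP, i.e. P = a/(2b).
P = 476/(2·22) = 476/44 = 10.8182.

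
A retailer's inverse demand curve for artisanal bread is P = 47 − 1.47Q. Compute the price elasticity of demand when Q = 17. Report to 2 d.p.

At Q = 17, P = 47 − 1.47(17) = 22.01.
dP/dQ = −1.47, so dQ/dP = 1/(−1.47) = -0.680.
ε = (dQ/dP)(P/Q) = (-0.680)(22.01/17).

-0.88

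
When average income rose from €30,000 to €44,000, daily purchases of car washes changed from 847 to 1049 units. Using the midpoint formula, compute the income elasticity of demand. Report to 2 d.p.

ΔQ = 202, ΔI = 14000. Midpoints: Ī = 37,000, Q̄ = 948.0.
ε_I = (ΔQ/ΔI)(Ī/Q̄) = (202/14000)(37000/948.0).

0.56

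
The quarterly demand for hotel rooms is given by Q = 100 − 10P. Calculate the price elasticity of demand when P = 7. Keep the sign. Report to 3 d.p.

-2.333

At P = 7, Q = 30.
dQ/dP = −10.
ε = (dQ/dP)(P/Q) = (-10)(7/30).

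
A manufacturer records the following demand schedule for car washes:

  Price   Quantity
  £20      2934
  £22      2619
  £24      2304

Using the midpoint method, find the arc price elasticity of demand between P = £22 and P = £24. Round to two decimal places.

At P = 22, Q = 2619; at P = 24, Q = 2304.
ΔQ = -315, ΔP = 2. Midpoints: P̄ = 23.00, Q̄ = 2461.5.
ε = (ΔQ/ΔP)(P̄/Q̄) = (-315/2)(23.00/2461.5).

-1.47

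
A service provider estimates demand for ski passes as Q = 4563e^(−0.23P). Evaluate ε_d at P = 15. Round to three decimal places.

At P = 15, Q = 144.855.
dQ/dP = −0.23·4563e^(−0.23P) = −0.23Q = -33.317.
ε = (dQ/dP)(P/Q) = (-33.317)(15/144.855).

-3.450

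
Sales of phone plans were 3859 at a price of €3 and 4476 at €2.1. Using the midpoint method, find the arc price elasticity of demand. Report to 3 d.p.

-0.419

ΔQ = 4476 − 3859 = 617; ΔP = 2.1 − 3 = -0.9.
Midpoints: P̄ = 2.55, Q̄ = 4167.5.
ε = (ΔQ/ΔP)(P̄/Q̄) = (617/-0.9)(2.55/4167.5).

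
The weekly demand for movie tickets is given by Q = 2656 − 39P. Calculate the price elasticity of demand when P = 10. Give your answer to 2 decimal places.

-0.17

At P = 10, Q = 2266.
dQ/dP = −39.
ε = (dQ/dP)(P/Q) = (-39)(10/2266).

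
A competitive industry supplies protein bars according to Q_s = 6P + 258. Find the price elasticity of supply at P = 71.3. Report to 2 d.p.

At P = 71.3, Q_s = 685.80.
dQ_s/dP = 6.
ε_s = (dQ_s/dP)(P/Q_s) = (6)(71.3/685.80).

0.62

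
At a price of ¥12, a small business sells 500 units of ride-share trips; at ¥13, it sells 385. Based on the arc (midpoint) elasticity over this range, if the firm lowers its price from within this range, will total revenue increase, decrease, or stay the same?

Arc ε = (-115/1)(12.50/442.5) ≈ -3.249.
|ε| = 3.25 > 1, so demand is elastic. A price cut therefore raises total revenue.

increase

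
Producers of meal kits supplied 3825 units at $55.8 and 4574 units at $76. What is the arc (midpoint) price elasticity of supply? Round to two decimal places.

ΔQ = 4574 − 3825 = 749; ΔP = 76 − 55.8 = 20.2.
Midpoints: P̄ = 65.90, Q̄ = 4199.5.
ε_s = (ΔQ/ΔP)(P̄/Q̄) = (749/20.2)(65.90/4199.5).

0.58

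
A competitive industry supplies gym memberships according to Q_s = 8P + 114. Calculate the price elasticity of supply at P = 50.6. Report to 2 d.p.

At P = 50.6, Q_s = 518.80.
dQ_s/dP = 8.
ε_s = (dQ_s/dP)(P/Q_s) = (8)(50.6/518.80).

0.78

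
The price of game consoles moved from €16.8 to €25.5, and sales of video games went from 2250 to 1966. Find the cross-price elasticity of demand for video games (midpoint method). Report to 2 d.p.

ΔQ_x = 1966 − 2250 = -284; ΔP_y = 25.5 − 16.8 = 8.7.
Midpoints: P̄_y = 21.15, Q̄_x = 2108.0.
ε_xy = (ΔQ_x/ΔP_y)(P̄_y/Q̄_x) = (-284/8.7)(21.15/2108.0).

-0.33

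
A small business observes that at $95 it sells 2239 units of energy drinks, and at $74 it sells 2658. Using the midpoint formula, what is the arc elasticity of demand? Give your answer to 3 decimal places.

ΔQ = 2658 − 2239 = 419; ΔP = 74 − 95 = -21.
Midpoints: P̄ = 84.50, Q̄ = 2448.5.
ε = (ΔQ/ΔP)(P̄/Q̄) = (419/-21)(84.50/2448.5).

-0.689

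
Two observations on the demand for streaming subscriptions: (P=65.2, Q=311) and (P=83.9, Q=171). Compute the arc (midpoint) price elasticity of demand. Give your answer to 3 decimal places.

ΔQ = 171 − 311 = -140; ΔP = 83.9 − 65.2 = 18.7.
Midpoints: P̄ = 74.55, Q̄ = 241.0.
ε = (ΔQ/ΔP)(P̄/Q̄) = (-140/18.7)(74.55/241.0).

-2.316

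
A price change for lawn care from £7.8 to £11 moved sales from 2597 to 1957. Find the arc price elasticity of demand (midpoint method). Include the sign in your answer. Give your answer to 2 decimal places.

ΔQ = 1957 − 2597 = -640; ΔP = 11 − 7.8 = 3.2.
Midpoints: P̄ = 9.40, Q̄ = 2277.0.
ε = (ΔQ/ΔP)(P̄/Q̄) = (-640/3.2)(9.40/2277.0).

-0.83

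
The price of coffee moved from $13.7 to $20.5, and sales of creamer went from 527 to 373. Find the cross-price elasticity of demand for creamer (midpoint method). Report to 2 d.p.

-0.86

ΔQ_x = 373 − 527 = -154; ΔP_y = 20.5 − 13.7 = 6.8.
Midpoints: P̄_y = 17.10, Q̄_x = 450.0.
ε_xy = (ΔQ_x/ΔP_y)(P̄_y/Q̄_x) = (-154/6.8)(17.10/450.0).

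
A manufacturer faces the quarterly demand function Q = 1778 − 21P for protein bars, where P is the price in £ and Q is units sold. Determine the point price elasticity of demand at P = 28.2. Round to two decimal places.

-0.50

At P = 28.2, Q = 1185.800.
dQ/dP = −21.
ε = (dQ/dP)(P/Q) = (-21)(28.2/1185.800).
|ε| < 1, so demand is inelastic at this price.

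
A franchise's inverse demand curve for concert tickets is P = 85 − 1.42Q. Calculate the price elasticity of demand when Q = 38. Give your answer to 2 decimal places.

At Q = 38, P = 85 − 1.42(38) = 31.04.
dP/dQ = −1.42, so dQ/dP = 1/(−1.42) = -0.704.
ε = (dQ/dP)(P/Q) = (-0.704)(31.04/38).

-0.58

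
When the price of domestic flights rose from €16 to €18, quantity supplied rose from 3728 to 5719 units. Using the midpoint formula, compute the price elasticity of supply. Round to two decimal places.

3.58

ΔQ = 5719 − 3728 = 1991; ΔP = 18 − 16 = 2.
Midpoints: P̄ = 17.00, Q̄ = 4723.5.
ε_s = (ΔQ/ΔP)(P̄/Q̄) = (1991/2)(17.00/4723.5).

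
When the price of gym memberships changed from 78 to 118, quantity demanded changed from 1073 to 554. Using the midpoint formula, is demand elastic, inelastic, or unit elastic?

elastic

Arc ε ≈ -1.563.
|ε| = 1.56 > 1.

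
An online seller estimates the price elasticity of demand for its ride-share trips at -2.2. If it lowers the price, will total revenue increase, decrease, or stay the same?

|ε| = 2.20 > 1, so demand is elastic. A price cut therefore raises total revenue.

increase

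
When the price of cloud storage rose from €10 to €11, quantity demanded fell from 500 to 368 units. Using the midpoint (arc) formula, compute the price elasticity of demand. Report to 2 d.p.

-3.19

ΔQ = 368 − 500 = -132; ΔP = 11 − 10 = 1.
Midpoints: P̄ = 10.50, Q̄ = 434.0.
ε = (ΔQ/ΔP)(P̄/Q̄) = (-132/1)(10.50/434.0).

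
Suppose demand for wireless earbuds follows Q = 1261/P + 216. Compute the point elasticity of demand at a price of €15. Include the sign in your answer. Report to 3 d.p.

-0.280

At P = 15, Q = 300.067.
dQ/dP = −1261/P² = -5.604.
ε = (dQ/dP)(P/Q) = (-5.604)(15/300.067).
|ε| < 1, so demand is inelastic at this price.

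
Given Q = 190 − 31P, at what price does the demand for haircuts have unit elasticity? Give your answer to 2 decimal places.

For linear demand Q = a − bP, ε = −bP/(a − bP). |ε| = 1 when bP = a − bP, i.e. P = a/(2b).
P = 190/(2·31) = 190/62 = 3.0645.

3.06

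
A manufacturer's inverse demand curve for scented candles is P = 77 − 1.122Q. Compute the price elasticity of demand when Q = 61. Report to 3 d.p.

-0.125

At Q = 61, P = 77 − 1.122(61) = 8.56.
dP/dQ = −1.122, so dQ/dP = 1/(−1.122) = -0.891.
ε = (dQ/dP)(P/Q) = (-0.891)(8.56/61).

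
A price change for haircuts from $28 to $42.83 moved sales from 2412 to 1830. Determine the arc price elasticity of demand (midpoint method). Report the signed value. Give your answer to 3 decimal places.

ΔQ = 1830 − 2412 = -582; ΔP = 42.83 − 28 = 14.83.
Midpoints: P̄ = 35.41, Q̄ = 2121.0.
ε = (ΔQ/ΔP)(P̄/Q̄) = (-582/14.83)(35.41/2121.0).

-0.655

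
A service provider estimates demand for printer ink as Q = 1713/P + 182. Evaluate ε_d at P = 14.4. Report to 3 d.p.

-0.395

At P = 14.4, Q = 300.958.
dQ/dP = −1713/P² = -8.261.
ε = (dQ/dP)(P/Q) = (-8.261)(14.4/300.958).
|ε| < 1, so demand is inelastic at this price.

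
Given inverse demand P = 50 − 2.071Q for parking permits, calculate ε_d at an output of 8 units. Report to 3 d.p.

At Q = 8, P = 50 − 2.071(8) = 33.43.
dP/dQ = −2.071, so dQ/dP = 1/(−2.071) = -0.483.
ε = (dQ/dP)(P/Q) = (-0.483)(33.43/8).

-2.018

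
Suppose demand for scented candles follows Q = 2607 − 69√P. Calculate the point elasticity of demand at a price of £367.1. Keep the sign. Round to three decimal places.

-0.514

At P = 367.1, Q = 1284.970.
dQ/dP = −69/(2√P) = -1.801.
ε = (dQ/dP)(P/Q) = (-1.801)(367.1/1284.970).
|ε| < 1, so demand is inelastic at this price.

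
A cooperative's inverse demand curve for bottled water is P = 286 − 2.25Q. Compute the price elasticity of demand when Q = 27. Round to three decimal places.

-3.708

At Q = 27, P = 286 − 2.25(27) = 225.25.
dP/dQ = −2.25, so dQ/dP = 1/(−2.25) = -0.444.
ε = (dQ/dP)(P/Q) = (-0.444)(225.25/27).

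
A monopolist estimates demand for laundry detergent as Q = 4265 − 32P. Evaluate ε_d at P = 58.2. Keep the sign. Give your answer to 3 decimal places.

At P = 58.2, Q = 2402.600.
dQ/dP = −32.
ε = (dQ/dP)(P/Q) = (-32)(58.2/2402.600).

-0.775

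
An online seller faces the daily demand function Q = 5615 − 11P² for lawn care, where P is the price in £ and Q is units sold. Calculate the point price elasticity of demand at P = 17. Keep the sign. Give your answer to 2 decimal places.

-2.61

At P = 17, Q = 2436.
dQ/dP = −22P = -374.
ε = (dQ/dP)(P/Q) = (-374)(17/2436).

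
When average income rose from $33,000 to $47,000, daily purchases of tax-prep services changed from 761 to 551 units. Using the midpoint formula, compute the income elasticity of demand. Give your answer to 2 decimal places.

ΔQ = -210, ΔI = 14000. Midpoints: Ī = 40,000, Q̄ = 656.0.
ε_I = (ΔQ/ΔI)(Ī/Q̄) = (-210/14000)(40000/656.0).

-0.91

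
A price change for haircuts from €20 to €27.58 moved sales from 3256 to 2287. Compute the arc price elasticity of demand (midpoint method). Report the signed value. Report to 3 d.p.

ΔQ = 2287 − 3256 = -969; ΔP = 27.58 − 20 = 7.58.
Midpoints: P̄ = 23.79, Q̄ = 2771.5.
ε = (ΔQ/ΔP)(P̄/Q̄) = (-969/7.58)(23.79/2771.5).

-1.097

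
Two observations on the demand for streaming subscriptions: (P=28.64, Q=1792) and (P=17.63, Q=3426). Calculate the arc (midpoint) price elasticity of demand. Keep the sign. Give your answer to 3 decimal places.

-1.316

ΔQ = 3426 − 1792 = 1634; ΔP = 17.63 − 28.64 = -11.01.
Midpoints: P̄ = 23.13, Q̄ = 2609.0.
ε = (ΔQ/ΔP)(P̄/Q̄) = (1634/-11.01)(23.13/2609.0).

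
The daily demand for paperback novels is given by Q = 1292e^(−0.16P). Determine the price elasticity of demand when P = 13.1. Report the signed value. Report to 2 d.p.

At P = 13.1, Q = 158.848.
dQ/dP = −0.16·1292e^(−0.16P) = −0.16Q = -25.416.
ε = (dQ/dP)(P/Q) = (-25.416)(13.1/158.848).
|ε| > 1, so demand is elastic at this price.

-2.10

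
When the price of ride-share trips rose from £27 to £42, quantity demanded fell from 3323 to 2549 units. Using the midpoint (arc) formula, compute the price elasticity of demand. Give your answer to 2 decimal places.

ΔQ = 2549 − 3323 = -774; ΔP = 42 − 27 = 15.
Midpoints: P̄ = 34.50, Q̄ = 2936.0.
ε = (ΔQ/ΔP)(P̄/Q̄) = (-774/15)(34.50/2936.0).

-0.61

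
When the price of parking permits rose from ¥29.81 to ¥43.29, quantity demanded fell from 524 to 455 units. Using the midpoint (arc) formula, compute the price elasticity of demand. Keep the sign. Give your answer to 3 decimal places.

ΔQ = 455 − 524 = -69; ΔP = 43.29 − 29.81 = 13.48.
Midpoints: P̄ = 36.55, Q̄ = 489.5.
ε = (ΔQ/ΔP)(P̄/Q̄) = (-69/13.48)(36.55/489.5).

-0.382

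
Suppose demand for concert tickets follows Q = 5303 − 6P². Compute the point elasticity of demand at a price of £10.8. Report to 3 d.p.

At P = 10.8, Q = 4603.160.
dQ/dP = −12P = -129.600.
ε = (dQ/dP)(P/Q) = (-129.600)(10.8/4603.160).
|ε| < 1, so demand is inelastic at this price.

-0.304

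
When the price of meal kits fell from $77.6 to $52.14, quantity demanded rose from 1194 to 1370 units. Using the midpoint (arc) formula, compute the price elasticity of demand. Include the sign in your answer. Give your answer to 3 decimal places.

-0.350

ΔQ = 1370 − 1194 = 176; ΔP = 52.14 − 77.6 = -25.46.
Midpoints: P̄ = 64.87, Q̄ = 1282.0.
ε = (ΔQ/ΔP)(P̄/Q̄) = (176/-25.46)(64.87/1282.0).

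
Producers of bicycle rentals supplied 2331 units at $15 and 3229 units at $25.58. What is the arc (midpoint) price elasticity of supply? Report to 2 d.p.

ΔQ = 3229 − 2331 = 898; ΔP = 25.58 − 15 = 10.58.
Midpoints: P̄ = 20.29, Q̄ = 2780.0.
ε_s = (ΔQ/ΔP)(P̄/Q̄) = (898/10.58)(20.29/2780.0).

0.62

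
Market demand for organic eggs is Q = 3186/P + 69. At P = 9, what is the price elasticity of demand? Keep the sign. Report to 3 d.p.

At P = 9, Q = 423.
dQ/dP = −3186/P² = -39.333.
ε = (dQ/dP)(P/Q) = (-39.333)(9/423).
|ε| < 1, so demand is inelastic at this price.

-0.837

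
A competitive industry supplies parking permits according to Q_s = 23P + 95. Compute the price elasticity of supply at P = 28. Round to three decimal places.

At P = 28, Q_s = 739.
dQ_s/dP = 23.
ε_s = (dQ_s/dP)(P/Q_s) = (23)(28/739).

0.871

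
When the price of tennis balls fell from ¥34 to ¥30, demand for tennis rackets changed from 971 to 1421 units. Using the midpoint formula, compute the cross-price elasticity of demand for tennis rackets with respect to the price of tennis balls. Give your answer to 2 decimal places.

-3.01

ΔQ_x = 1421 − 971 = 450; ΔP_y = 30 − 34 = -4.
Midpoints: P̄_y = 32.00, Q̄_x = 1196.0.
ε_xy = (ΔQ_x/ΔP_y)(P̄_y/Q̄_x) = (450/-4)(32.00/1196.0).
ε_xy < 0, so the goods are complements.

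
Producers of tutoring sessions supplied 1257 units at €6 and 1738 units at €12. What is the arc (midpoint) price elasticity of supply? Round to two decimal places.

0.48

ΔQ = 1738 − 1257 = 481; ΔP = 12 − 6 = 6.
Midpoints: P̄ = 9.00, Q̄ = 1497.5.
ε_s = (ΔQ/ΔP)(P̄/Q̄) = (481/6)(9.00/1497.5).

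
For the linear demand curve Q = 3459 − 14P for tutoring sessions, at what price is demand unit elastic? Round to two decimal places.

For linear demand Q = a − bP, ε = −bP/(a − bP). |ε| = 1 when bP = a − bP, i.e. P = a/(2b).
P = 3459/(2·14) = 3459/28 = 123.5357.

123.54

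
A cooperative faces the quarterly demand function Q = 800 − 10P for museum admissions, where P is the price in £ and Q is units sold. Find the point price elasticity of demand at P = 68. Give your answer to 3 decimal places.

At P = 68, Q = 120.
dQ/dP = −10.
ε = (dQ/dP)(P/Q) = (-10)(68/120).

-5.667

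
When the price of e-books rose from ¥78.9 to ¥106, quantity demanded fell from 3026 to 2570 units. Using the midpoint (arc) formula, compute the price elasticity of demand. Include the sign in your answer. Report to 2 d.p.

ΔQ = 2570 − 3026 = -456; ΔP = 106 − 78.9 = 27.1.
Midpoints: P̄ = 92.45, Q̄ = 2798.0.
ε = (ΔQ/ΔP)(P̄/Q̄) = (-456/27.1)(92.45/2798.0).

-0.56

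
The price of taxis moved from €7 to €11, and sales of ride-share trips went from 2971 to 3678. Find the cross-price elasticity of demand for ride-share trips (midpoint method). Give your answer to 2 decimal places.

ΔQ_x = 3678 − 2971 = 707; ΔP_y = 11 − 7 = 4.
Midpoints: P̄_y = 9.00, Q̄_x = 3324.5.
ε_xy = (ΔQ_x/ΔP_y)(P̄_y/Q̄_x) = (707/4)(9.00/3324.5).

0.48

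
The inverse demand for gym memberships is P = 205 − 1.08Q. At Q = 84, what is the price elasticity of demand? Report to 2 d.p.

-1.26

At Q = 84, P = 205 − 1.08(84) = 114.28.
dP/dQ = −1.08, so dQ/dP = 1/(−1.08) = -0.926.
ε = (dQ/dP)(P/Q) = (-0.926)(114.28/84).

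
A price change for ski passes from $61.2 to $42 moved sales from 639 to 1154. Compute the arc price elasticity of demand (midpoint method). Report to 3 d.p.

ΔQ = 1154 − 639 = 515; ΔP = 42 − 61.2 = -19.2.
Midpoints: P̄ = 51.60, Q̄ = 896.5.
ε = (ΔQ/ΔP)(P̄/Q̄) = (515/-19.2)(51.60/896.5).

-1.544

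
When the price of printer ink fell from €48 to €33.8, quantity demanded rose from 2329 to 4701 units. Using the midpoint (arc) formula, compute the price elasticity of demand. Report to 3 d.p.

ΔQ = 4701 − 2329 = 2372; ΔP = 33.8 − 48 = -14.2.
Midpoints: P̄ = 40.90, Q̄ = 3515.0.
ε = (ΔQ/ΔP)(P̄/Q̄) = (2372/-14.2)(40.90/3515.0).

-1.944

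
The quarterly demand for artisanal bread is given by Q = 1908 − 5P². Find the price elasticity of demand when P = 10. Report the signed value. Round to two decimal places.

-0.71

At P = 10, Q = 1408.
dQ/dP = −10P = -100.
ε = (dQ/dP)(P/Q) = (-100)(10/1408).
|ε| < 1, so demand is inelastic at this price.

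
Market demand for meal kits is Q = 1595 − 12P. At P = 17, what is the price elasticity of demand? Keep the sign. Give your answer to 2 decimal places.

-0.15

At P = 17, Q = 1391.
dQ/dP = −12.
ε = (dQ/dP)(P/Q) = (-12)(17/1391).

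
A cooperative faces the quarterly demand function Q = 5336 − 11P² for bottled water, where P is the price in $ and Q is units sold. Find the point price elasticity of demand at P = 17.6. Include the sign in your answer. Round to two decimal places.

At P = 17.6, Q = 1928.640.
dQ/dP = −22P = -387.200.
ε = (dQ/dP)(P/Q) = (-387.200)(17.6/1928.640).

-3.53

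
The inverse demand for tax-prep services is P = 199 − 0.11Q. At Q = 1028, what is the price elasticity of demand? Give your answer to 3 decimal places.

-0.760

At Q = 1028, P = 199 − 0.11(1028) = 85.92.
dP/dQ = −0.11, so dQ/dP = 1/(−0.11) = -9.091.
ε = (dQ/dP)(P/Q) = (-9.091)(85.92/1028).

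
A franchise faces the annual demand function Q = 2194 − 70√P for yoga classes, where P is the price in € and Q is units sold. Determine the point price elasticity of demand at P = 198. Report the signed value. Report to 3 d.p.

-0.407

At P = 198, Q = 1209.013.
dQ/dP = −70/(2√P) = -2.487.
ε = (dQ/dP)(P/Q) = (-2.487)(198/1209.013).
|ε| < 1, so demand is inelastic at this price.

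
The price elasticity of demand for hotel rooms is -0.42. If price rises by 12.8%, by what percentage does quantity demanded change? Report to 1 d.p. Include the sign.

-5.4%

%ΔQ ≈ ε × %ΔP = (-0.42)(12.8%) = -5.38%.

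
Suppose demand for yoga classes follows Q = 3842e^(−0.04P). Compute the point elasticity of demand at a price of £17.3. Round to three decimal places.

At P = 17.3, Q = 1923.205.
dQ/dP = −0.04·3842e^(−0.04P) = −0.04Q = -76.928.
ε = (dQ/dP)(P/Q) = (-76.928)(17.3/1923.205).

-0.692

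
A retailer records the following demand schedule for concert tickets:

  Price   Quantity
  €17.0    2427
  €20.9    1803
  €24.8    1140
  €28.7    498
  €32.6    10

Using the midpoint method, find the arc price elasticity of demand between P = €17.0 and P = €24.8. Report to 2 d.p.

-1.93

At P = 17.0, Q = 2427; at P = 24.8, Q = 1140.
ΔQ = -1287, ΔP = 7.8. Midpoints: P̄ = 20.90, Q̄ = 1783.5.
ε = (ΔQ/ΔP)(P̄/Q̄) = (-1287/7.8)(20.90/1783.5).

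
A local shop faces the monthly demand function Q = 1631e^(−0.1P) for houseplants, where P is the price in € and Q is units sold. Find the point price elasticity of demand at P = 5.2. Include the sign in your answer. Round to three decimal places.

-0.520

At P = 5.2, Q = 969.663.
dQ/dP = −0.1·1631e^(−0.1P) = −0.1Q = -96.966.
ε = (dQ/dP)(P/Q) = (-96.966)(5.2/969.663).
|ε| < 1, so demand is inelastic at this price.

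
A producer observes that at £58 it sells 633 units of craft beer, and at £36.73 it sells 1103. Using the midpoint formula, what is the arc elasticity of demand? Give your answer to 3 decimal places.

ΔQ = 1103 − 633 = 470; ΔP = 36.73 − 58 = -21.27.
Midpoints: P̄ = 47.36, Q̄ = 868.0.
ε = (ΔQ/ΔP)(P̄/Q̄) = (470/-21.27)(47.36/868.0).

-1.206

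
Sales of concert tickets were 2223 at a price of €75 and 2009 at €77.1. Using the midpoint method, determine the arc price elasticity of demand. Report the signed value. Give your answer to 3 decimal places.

-3.663

ΔQ = 2009 − 2223 = -214; ΔP = 77.1 − 75 = 2.1.
Midpoints: P̄ = 76.05, Q̄ = 2116.0.
ε = (ΔQ/ΔP)(P̄/Q̄) = (-214/2.1)(76.05/2116.0).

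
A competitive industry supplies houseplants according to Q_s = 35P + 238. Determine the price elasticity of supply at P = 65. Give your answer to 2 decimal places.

At P = 65, Q_s = 2513.
dQ_s/dP = 35.
ε_s = (dQ_s/dP)(P/Q_s) = (35)(65/2513).

0.91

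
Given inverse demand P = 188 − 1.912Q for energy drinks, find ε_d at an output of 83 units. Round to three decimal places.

-0.185

At Q = 83, P = 188 − 1.912(83) = 29.30.
dP/dQ = −1.912, so dQ/dP = 1/(−1.912) = -0.523.
ε = (dQ/dP)(P/Q) = (-0.523)(29.30/83).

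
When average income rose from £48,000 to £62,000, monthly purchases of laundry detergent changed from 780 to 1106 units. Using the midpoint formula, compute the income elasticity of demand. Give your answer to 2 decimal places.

1.36

ΔQ = 326, ΔI = 14000. Midpoints: Ī = 55,000, Q̄ = 943.0.
ε_I = (ΔQ/ΔI)(Ī/Q̄) = (326/14000)(55000/943.0).
ε_I > 0, so the good is normal.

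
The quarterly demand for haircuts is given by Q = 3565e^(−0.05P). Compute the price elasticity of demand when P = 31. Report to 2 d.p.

At P = 31, Q = 756.664.
dQ/dP = −0.05·3565e^(−0.05P) = −0.05Q = -37.833.
ε = (dQ/dP)(P/Q) = (-37.833)(31/756.664).

-1.55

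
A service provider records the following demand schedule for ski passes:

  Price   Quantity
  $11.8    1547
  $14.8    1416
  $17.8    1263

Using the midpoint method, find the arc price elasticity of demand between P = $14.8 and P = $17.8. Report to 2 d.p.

At P = 14.8, Q = 1416; at P = 17.8, Q = 1263.
ΔQ = -153, ΔP = 3.0. Midpoints: P̄ = 16.30, Q̄ = 1339.5.
ε = (ΔQ/ΔP)(P̄/Q̄) = (-153/3.0)(16.30/1339.5).

-0.62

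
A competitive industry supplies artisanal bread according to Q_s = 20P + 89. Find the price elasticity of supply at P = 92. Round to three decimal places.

At P = 92, Q_s = 1929.
dQ_s/dP = 20.
ε_s = (dQ_s/dP)(P/Q_s) = (20)(92/1929).

0.954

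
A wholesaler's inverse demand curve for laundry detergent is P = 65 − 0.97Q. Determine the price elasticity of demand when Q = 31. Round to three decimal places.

At Q = 31, P = 65 − 0.97(31) = 34.93.
dP/dQ = −0.97, so dQ/dP = 1/(−0.97) = -1.031.
ε = (dQ/dP)(P/Q) = (-1.031)(34.93/31).

-1.162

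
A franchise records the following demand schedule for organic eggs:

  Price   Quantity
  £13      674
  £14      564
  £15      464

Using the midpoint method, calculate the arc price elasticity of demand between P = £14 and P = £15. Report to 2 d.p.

-2.82

At P = 14, Q = 564; at P = 15, Q = 464.
ΔQ = -100, ΔP = 1. Midpoints: P̄ = 14.50, Q̄ = 514.0.
ε = (ΔQ/ΔP)(P̄/Q̄) = (-100/1)(14.50/514.0).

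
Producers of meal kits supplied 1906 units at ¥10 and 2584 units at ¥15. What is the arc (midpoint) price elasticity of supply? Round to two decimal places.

ΔQ = 2584 − 1906 = 678; ΔP = 15 − 10 = 5.
Midpoints: P̄ = 12.50, Q̄ = 2245.0.
ε_s = (ΔQ/ΔP)(P̄/Q̄) = (678/5)(12.50/2245.0).

0.76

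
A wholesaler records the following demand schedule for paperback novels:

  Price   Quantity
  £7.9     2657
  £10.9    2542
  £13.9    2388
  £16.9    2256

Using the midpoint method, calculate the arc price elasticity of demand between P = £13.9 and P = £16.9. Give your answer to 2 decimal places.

At P = 13.9, Q = 2388; at P = 16.9, Q = 2256.
ΔQ = -132, ΔP = 3.0. Midpoints: P̄ = 15.40, Q̄ = 2322.0.
ε = (ΔQ/ΔP)(P̄/Q̄) = (-132/3.0)(15.40/2322.0).

-0.29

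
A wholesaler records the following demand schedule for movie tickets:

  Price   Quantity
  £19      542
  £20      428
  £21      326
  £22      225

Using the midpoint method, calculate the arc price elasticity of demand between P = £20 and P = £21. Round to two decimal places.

At P = 20, Q = 428; at P = 21, Q = 326.
ΔQ = -102, ΔP = 1. Midpoints: P̄ = 20.50, Q̄ = 377.0.
ε = (ΔQ/ΔP)(P̄/Q̄) = (-102/1)(20.50/377.0).

-5.55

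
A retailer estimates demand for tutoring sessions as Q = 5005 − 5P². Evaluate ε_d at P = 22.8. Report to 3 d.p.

-2.161

At P = 22.8, Q = 2405.800.
dQ/dP = −10P = -228.
ε = (dQ/dP)(P/Q) = (-228)(22.8/2405.800).
|ε| > 1, so demand is elastic at this price.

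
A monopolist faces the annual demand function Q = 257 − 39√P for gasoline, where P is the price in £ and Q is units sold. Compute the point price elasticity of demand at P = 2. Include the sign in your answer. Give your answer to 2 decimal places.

-0.14

At P = 2, Q = 201.846.
dQ/dP = −39/(2√P) = -13.789.
ε = (dQ/dP)(P/Q) = (-13.789)(2/201.846).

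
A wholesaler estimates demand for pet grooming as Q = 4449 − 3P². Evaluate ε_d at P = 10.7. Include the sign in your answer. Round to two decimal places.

-0.17

At P = 10.7, Q = 4105.530.
dQ/dP = −6P = -64.200.
ε = (dQ/dP)(P/Q) = (-64.200)(10.7/4105.530).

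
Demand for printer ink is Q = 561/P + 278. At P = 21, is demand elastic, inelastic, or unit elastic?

inelastic

Q = 304.714, dQ/dP = -1.272.
ε = (dQ/dP)(P/Q) ≈ -0.088.
|ε| = 0.09 < 1.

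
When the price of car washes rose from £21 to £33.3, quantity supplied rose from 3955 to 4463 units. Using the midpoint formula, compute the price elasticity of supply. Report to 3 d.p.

ΔQ = 4463 − 3955 = 508; ΔP = 33.3 − 21 = 12.3.
Midpoints: P̄ = 27.15, Q̄ = 4209.0.
ε_s = (ΔQ/ΔP)(P̄/Q̄) = (508/12.3)(27.15/4209.0).

0.266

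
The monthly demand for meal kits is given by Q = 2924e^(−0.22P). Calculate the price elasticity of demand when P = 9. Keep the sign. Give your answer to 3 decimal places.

-1.980

At P = 9, Q = 403.714.
dQ/dP = −0.22·2924e^(−0.22P) = −0.22Q = -88.817.
ε = (dQ/dP)(P/Q) = (-88.817)(9/403.714).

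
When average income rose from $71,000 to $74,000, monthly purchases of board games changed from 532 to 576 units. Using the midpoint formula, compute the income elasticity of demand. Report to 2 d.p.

ΔQ = 44, ΔI = 3000. Midpoints: Ī = 72,500, Q̄ = 554.0.
ε_I = (ΔQ/ΔI)(Ī/Q̄) = (44/3000)(72500/554.0).
ε_I > 0, so the good is normal.

1.92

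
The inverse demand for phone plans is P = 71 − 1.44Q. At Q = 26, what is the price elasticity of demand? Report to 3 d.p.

-0.896

At Q = 26, P = 71 − 1.44(26) = 33.56.
dP/dQ = −1.44, so dQ/dP = 1/(−1.44) = -0.694.
ε = (dQ/dP)(P/Q) = (-0.694)(33.56/26).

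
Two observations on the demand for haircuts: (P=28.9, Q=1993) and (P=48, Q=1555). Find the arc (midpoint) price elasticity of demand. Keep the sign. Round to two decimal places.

-0.50

ΔQ = 1555 − 1993 = -438; ΔP = 48 − 28.9 = 19.1.
Midpoints: P̄ = 38.45, Q̄ = 1774.0.
ε = (ΔQ/ΔP)(P̄/Q̄) = (-438/19.1)(38.45/1774.0).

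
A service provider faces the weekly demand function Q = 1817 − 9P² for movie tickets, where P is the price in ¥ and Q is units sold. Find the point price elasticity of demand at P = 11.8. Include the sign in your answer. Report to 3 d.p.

-4.445

At P = 11.8, Q = 563.840.
dQ/dP = −18P = -212.400.
ε = (dQ/dP)(P/Q) = (-212.400)(11.8/563.840).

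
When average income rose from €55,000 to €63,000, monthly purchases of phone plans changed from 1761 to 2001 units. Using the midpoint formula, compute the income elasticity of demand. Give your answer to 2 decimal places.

ΔQ = 240, ΔI = 8000. Midpoints: Ī = 59,000, Q̄ = 1881.0.
ε_I = (ΔQ/ΔI)(Ī/Q̄) = (240/8000)(59000/1881.0).
ε_I > 0, so the good is normal.

0.94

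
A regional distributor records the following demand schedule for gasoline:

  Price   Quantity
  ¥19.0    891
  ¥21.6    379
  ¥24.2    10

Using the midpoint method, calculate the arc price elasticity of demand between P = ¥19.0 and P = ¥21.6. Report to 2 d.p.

At P = 19.0, Q = 891; at P = 21.6, Q = 379.
ΔQ = -512, ΔP = 2.6. Midpoints: P̄ = 20.30, Q̄ = 635.0.
ε = (ΔQ/ΔP)(P̄/Q̄) = (-512/2.6)(20.30/635.0).

-6.30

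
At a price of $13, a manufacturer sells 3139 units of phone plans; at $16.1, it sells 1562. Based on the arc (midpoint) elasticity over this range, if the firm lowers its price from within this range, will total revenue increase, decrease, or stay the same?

increase

Arc ε = (-1577/3.1)(14.55/2350.5) ≈ -3.149.
|ε| = 3.15 > 1, so demand is elastic. A price cut therefore raises total revenue.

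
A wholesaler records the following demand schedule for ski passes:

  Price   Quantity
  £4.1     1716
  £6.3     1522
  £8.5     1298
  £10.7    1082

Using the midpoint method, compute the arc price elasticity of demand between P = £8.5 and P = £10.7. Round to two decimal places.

At P = 8.5, Q = 1298; at P = 10.7, Q = 1082.
ΔQ = -216, ΔP = 2.2. Midpoints: P̄ = 9.60, Q̄ = 1190.0.
ε = (ΔQ/ΔP)(P̄/Q̄) = (-216/2.2)(9.60/1190.0).

-0.79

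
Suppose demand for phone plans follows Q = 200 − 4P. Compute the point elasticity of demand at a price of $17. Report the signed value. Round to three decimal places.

At P = 17, Q = 132.
dQ/dP = −4.
ε = (dQ/dP)(P/Q) = (-4)(17/132).

-0.515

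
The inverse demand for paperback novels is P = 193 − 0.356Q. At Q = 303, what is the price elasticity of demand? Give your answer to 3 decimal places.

-0.789

At Q = 303, P = 193 − 0.356(303) = 85.13.
dP/dQ = −0.356, so dQ/dP = 1/(−0.356) = -2.809.
ε = (dQ/dP)(P/Q) = (-2.809)(85.13/303).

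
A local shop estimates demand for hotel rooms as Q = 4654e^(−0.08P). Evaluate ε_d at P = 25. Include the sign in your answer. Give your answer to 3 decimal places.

At P = 25, Q = 629.850.
dQ/dP = −0.08·4654e^(−0.08P) = −0.08Q = -50.388.
ε = (dQ/dP)(P/Q) = (-50.388)(25/629.850).

-2.000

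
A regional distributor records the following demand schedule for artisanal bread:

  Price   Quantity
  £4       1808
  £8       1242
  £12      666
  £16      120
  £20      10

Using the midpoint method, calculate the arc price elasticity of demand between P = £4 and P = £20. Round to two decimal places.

-1.48

At P = 4, Q = 1808; at P = 20, Q = 10.
ΔQ = -1798, ΔP = 16. Midpoints: P̄ = 12.00, Q̄ = 909.0.
ε = (ΔQ/ΔP)(P̄/Q̄) = (-1798/16)(12.00/909.0).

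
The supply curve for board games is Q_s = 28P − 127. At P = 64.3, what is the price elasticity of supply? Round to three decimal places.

At P = 64.3, Q_s = 1673.40.
dQ_s/dP = 28.
ε_s = (dQ_s/dP)(P/Q_s) = (28)(64.3/1673.40).

1.076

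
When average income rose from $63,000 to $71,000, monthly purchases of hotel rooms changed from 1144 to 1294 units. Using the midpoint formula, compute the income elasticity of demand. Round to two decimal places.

1.03

ΔQ = 150, ΔI = 8000. Midpoints: Ī = 67,000, Q̄ = 1219.0.
ε_I = (ΔQ/ΔI)(Ī/Q̄) = (150/8000)(67000/1219.0).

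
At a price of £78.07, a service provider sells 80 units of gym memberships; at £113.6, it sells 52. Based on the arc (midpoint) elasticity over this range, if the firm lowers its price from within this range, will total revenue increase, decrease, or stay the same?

Arc ε = (-28/35.53)(95.83/66.0) ≈ -1.144.
|ε| = 1.14 > 1, so demand is elastic. A price cut therefore raises total revenue.

increase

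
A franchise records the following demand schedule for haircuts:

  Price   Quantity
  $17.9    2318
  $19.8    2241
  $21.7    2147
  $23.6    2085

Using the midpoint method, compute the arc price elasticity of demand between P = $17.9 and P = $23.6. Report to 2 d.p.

-0.39

At P = 17.9, Q = 2318; at P = 23.6, Q = 2085.
ΔQ = -233, ΔP = 5.7. Midpoints: P̄ = 20.75, Q̄ = 2201.5.
ε = (ΔQ/ΔP)(P̄/Q̄) = (-233/5.7)(20.75/2201.5).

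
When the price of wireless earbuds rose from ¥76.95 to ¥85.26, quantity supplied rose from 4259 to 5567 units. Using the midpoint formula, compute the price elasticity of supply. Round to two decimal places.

ΔQ = 5567 − 4259 = 1308; ΔP = 85.26 − 76.95 = 8.31.
Midpoints: P̄ = 81.11, Q̄ = 4913.0.
ε_s = (ΔQ/ΔP)(P̄/Q̄) = (1308/8.31)(81.11/4913.0).

2.60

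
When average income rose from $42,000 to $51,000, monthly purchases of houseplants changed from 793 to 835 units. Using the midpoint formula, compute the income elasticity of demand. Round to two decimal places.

0.27

ΔQ = 42, ΔI = 9000. Midpoints: Ī = 46,500, Q̄ = 814.0.
ε_I = (ΔQ/ΔI)(Ī/Q̄) = (42/9000)(46500/814.0).
ε_I > 0, so the good is normal.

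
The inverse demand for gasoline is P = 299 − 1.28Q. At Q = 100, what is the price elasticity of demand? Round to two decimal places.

-1.34

At Q = 100, P = 299 − 1.28(100) = 171.00.
dP/dQ = −1.28, so dQ/dP = 1/(−1.28) = -0.781.
ε = (dQ/dP)(P/Q) = (-0.781)(171.00/100).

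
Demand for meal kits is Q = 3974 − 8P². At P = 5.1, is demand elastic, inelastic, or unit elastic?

inelastic

Q = 3765.920, dQ/dP = -81.600.
ε = (dQ/dP)(P/Q) ≈ -0.111.
|ε| = 0.11 < 1.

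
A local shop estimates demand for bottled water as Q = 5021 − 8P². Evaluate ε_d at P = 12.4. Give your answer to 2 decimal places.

-0.65

At P = 12.4, Q = 3790.920.
dQ/dP = −16P = -198.400.
ε = (dQ/dP)(P/Q) = (-198.400)(12.4/3790.920).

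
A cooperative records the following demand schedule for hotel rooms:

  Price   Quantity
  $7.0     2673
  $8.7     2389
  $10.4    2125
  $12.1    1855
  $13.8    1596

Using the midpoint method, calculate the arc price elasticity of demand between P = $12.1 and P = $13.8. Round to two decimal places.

-1.14

At P = 12.1, Q = 1855; at P = 13.8, Q = 1596.
ΔQ = -259, ΔP = 1.7. Midpoints: P̄ = 12.95, Q̄ = 1725.5.
ε = (ΔQ/ΔP)(P̄/Q̄) = (-259/1.7)(12.95/1725.5).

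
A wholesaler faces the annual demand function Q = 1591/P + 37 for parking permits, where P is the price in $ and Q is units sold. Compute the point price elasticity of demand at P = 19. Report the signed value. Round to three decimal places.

At P = 19, Q = 120.737.
dQ/dP = −1591/P² = -4.407.
ε = (dQ/dP)(P/Q) = (-4.407)(19/120.737).

-0.694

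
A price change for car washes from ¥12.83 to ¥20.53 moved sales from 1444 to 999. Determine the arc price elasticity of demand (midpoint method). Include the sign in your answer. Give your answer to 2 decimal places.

ΔQ = 999 − 1444 = -445; ΔP = 20.53 − 12.83 = 7.7.
Midpoints: P̄ = 16.68, Q̄ = 1221.5.
ε = (ΔQ/ΔP)(P̄/Q̄) = (-445/7.7)(16.68/1221.5).

-0.79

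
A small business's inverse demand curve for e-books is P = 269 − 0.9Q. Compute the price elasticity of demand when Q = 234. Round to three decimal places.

At Q = 234, P = 269 − 0.9(234) = 58.40.
dP/dQ = −0.9, so dQ/dP = 1/(−0.9) = -1.111.
ε = (dQ/dP)(P/Q) = (-1.111)(58.40/234).

-0.277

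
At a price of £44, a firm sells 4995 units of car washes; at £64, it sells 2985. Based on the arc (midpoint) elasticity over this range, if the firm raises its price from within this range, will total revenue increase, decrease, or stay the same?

Arc ε = (-2010/20)(54.00/3990.0) ≈ -1.360.
|ε| = 1.36 > 1, so demand is elastic. A price rise therefore reduces total revenue.

decrease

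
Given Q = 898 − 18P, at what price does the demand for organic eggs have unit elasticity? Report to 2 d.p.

24.94

For linear demand Q = a − bP, ε = −bP/(a − bP). |ε| = 1 when bP = a − bP, i.e. P = a/(2b).
P = 898/(2·18) = 898/36 = 24.9444.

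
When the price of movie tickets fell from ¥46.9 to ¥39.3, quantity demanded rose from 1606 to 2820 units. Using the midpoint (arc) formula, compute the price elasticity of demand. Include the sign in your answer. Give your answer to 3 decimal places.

-3.111

ΔQ = 2820 − 1606 = 1214; ΔP = 39.3 − 46.9 = -7.6.
Midpoints: P̄ = 43.10, Q̄ = 2213.0.
ε = (ΔQ/ΔP)(P̄/Q̄) = (1214/-7.6)(43.10/2213.0).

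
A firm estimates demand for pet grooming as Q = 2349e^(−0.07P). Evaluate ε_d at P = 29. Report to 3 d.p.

At P = 29, Q = 308.507.
dQ/dP = −0.07·2349e^(−0.07P) = −0.07Q = -21.595.
ε = (dQ/dP)(P/Q) = (-21.595)(29/308.507).

-2.030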